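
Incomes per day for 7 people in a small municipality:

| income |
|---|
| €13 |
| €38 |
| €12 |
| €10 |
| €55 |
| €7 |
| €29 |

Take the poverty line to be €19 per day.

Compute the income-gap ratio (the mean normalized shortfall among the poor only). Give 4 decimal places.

0.4474

Poor units: €7, €10, €12, €13 (q = 4 of N = 7).
Relative gaps: 0.6316, 0.4737, 0.3684, 0.3158; sum = 1.789474.
The income-gap ratio divides by q (the poor only): 1.789474 / 4 = 0.4474.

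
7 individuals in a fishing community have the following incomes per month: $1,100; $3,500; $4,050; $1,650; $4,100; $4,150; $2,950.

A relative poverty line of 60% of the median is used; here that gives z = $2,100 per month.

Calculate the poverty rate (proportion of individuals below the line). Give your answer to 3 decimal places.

2 of the 7 individuals have income below $2,100.
H = 2/7 = 0.286.

0.286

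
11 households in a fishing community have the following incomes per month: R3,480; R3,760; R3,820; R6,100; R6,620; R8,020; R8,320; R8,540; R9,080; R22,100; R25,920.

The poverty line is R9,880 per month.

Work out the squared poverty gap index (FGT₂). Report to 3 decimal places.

0.138

Incomes under z: R3,480, R3,760, R3,820, R6,100, R6,620, R8,020, R8,320, R8,540, R9,080 (q = 9 of N = 11).
Relative gaps: (9880−3480)/9880 = 0.6478; (9880−3760)/9880 = 0.6194; (9880−3820)/9880 = 0.6134; (9880−6100)/9880 = 0.3826; (9880−6620)/9880 = 0.3300; (9880−8020)/9880 = 0.1883; (9880−8320)/9880 = 0.1579; (9880−8540)/9880 = 0.1356; (9880−9080)/9880 = 0.0810.
Squared: 0.4196; 0.3837; 0.3762; 0.1464; 0.1089; 0.0354; 0.0249; 0.0184; 0.0066.
Sum = 1.520091; P₂ = 1.520091 / 11 = 0.138.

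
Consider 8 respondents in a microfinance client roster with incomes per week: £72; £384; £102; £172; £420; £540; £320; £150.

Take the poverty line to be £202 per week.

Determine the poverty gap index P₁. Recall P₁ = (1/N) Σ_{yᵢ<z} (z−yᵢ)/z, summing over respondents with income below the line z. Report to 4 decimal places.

0.1931

Incomes under z: £72, £102, £150, £172 (q = 4 of N = 8).
Relative gaps: (202−72)/202 = 0.6436; (202−102)/202 = 0.4950; (202−150)/202 = 0.2574; (202−172)/202 = 0.1485.
Σ = 1.544554. Dividing by the full population N = 8 gives P₁ = 0.1931.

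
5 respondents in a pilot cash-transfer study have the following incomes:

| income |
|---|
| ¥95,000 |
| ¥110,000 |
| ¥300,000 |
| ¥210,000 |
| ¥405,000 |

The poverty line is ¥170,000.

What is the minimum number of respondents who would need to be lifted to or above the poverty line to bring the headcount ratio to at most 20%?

Currently q = 2 of N = 5 are below the line (H = 0.400).
A headcount ratio of at most 20% allows at most ⌊0.20 × 5⌋ = 1 poor respondents.
So at least 2 − 1 = 1 must be lifted.

1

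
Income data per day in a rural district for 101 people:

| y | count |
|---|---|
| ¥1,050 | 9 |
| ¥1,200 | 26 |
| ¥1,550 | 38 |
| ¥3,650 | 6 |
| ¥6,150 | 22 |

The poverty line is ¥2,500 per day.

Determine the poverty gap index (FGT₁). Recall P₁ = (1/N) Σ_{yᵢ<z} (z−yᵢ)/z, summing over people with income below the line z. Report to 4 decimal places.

0.3285

Incomes under z: 9×¥1,050, 26×¥1,200, 38×¥1,550 (q = 73 of N = 101).
Normalized shortfalls: (2500−1050)/2500 = 0.5800 (×9); (2500−1200)/2500 = 0.5200 (×26); (2500−1550)/2500 = 0.3800 (×38).
Sum of shortfalls = 33.180000; P₁ averages over all N: 33.180000 / 101 = 0.3285.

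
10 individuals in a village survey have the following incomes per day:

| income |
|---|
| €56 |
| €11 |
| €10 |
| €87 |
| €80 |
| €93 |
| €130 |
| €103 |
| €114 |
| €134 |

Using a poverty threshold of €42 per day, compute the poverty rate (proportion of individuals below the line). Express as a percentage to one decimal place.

2 of the 10 individuals have income below €42.
H = 2/10 = 20.0%.

20.0%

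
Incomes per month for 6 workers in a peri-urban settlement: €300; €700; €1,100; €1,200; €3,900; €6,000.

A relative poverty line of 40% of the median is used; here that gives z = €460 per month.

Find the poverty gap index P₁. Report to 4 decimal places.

Incomes under z: €300 (q = 1 of N = 6).
Normalized shortfalls: (460−300)/460 = 0.3478.
Sum of shortfalls = 0.347826; P₁ averages over all N: 0.347826 / 6 = 0.0580.

0.0580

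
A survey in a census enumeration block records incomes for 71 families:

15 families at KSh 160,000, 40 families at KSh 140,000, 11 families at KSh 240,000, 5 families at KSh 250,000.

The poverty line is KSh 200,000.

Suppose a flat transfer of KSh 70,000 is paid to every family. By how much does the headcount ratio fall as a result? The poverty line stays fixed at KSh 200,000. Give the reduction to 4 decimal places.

0.7746

Before: below the line — 40×KSh 140,000, 15×KSh 160,000; headcount ratio = 0.774648.
After the KSh 70,000 transfer: below the line — none; headcount ratio = 0.000000.
Reduction = 0.774648 − 0.000000 = 0.7746.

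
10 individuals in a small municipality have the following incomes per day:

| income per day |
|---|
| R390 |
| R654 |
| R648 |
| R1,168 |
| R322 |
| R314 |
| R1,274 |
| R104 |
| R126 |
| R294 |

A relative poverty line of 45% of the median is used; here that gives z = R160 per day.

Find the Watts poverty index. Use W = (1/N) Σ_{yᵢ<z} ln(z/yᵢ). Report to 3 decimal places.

Below the line: R104, R126 (q = 2 of N = 10).
ln(z/y) terms: ln(160/104) = 0.4308; ln(160/126) = 0.2389.
W = 0.669675 / 10 = 0.067.

0.067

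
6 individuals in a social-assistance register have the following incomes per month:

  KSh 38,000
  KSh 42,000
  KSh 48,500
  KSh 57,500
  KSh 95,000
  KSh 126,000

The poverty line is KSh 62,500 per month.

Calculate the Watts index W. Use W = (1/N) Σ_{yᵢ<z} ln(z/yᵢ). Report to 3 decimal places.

0.205

Below the line: KSh 38,000, KSh 42,000, KSh 48,500, KSh 57,500 (q = 4 of N = 6).
ln(z/y) terms: ln(62500/38000) = 0.4976; ln(62500/42000) = 0.3975; ln(62500/48500) = 0.2536; ln(62500/57500) = 0.0834.
W = 1.232062 / 6 = 0.205.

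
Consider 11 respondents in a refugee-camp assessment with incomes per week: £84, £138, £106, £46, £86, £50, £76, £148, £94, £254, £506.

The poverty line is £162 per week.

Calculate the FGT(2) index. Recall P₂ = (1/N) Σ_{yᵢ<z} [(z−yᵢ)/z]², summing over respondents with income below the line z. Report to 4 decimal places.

Below z: £46, £50, £76, £84, £86, £94, £106, £138, £148 (q = 9 of N = 11).
Gap ratios (z−y)/z: (162−46)/162 = 0.7160; (162−50)/162 = 0.6914; (162−76)/162 = 0.5309; (162−84)/162 = 0.4815; (162−86)/162 = 0.4691; (162−94)/162 = 0.4198; (162−106)/162 = 0.3457; (162−138)/162 = 0.1481; (162−148)/162 = 0.0864.
Squared: 0.5127; 0.4780; 0.2818; 0.2318; 0.2201; 0.1762; 0.1195; 0.0219; 0.0075.
Sum = 2.049535; P₂ = 2.049535 / 11 = 0.1863.

0.1863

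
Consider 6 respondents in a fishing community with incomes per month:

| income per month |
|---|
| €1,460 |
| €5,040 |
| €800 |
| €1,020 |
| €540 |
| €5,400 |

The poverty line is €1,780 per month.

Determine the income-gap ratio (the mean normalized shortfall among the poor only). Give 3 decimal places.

Below the line: €540, €800, €1,020, €1,460 (q = 4 of N = 6).
Shortfall ratios (z−y)/z: 0.6966, 0.5506, 0.4270, 0.1798; sum = 1.853933.
I averages over the q = 4 poor units only: 1.853933 / 4 = 0.463.

0.463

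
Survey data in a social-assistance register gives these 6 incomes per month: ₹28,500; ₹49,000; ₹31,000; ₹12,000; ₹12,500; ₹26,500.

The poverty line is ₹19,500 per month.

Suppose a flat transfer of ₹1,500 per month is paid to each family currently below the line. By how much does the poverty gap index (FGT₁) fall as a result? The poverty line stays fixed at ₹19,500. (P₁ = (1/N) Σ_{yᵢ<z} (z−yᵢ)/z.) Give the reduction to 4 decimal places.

0.0256

Before: below the line — ₹12,000, ₹12,500; poverty gap index (FGT₁) = 0.123932.
After the ₹1,500 transfer: below the line — ₹13,500, ₹14,000; poverty gap index (FGT₁) = 0.098291.
Reduction = 0.123932 − 0.098291 = 0.0256.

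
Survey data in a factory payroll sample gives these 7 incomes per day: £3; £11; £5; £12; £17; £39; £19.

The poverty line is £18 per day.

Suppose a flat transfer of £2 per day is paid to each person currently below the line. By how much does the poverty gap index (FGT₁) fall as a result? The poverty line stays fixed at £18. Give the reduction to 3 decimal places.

Before: below the line — £3, £5, £11, £12, £17; poverty gap index (FGT₁) = 0.33333.
After the £2 transfer: below the line — £5, £7, £13, £14; poverty gap index (FGT₁) = 0.26190.
Reduction = 0.33333 − 0.26190 = 0.071.

0.071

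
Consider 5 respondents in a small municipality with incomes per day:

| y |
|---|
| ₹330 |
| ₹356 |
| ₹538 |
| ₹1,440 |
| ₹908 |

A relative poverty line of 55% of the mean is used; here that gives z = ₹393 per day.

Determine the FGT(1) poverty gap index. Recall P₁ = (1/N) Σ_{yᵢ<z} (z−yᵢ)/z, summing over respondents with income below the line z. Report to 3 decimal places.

Below the line: ₹330, ₹356 (q = 2 of N = 5).
Shortfall ratios: (393−330)/393 = 0.1603; (393−356)/393 = 0.0941.
Σ = 0.254453. Dividing by the full population N = 5 gives P₁ = 0.051.

0.051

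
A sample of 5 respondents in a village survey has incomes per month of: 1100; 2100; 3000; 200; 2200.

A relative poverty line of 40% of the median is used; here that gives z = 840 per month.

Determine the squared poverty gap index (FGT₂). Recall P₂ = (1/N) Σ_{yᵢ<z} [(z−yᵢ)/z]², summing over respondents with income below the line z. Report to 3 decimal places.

0.116

Below z: 200 (q = 1 of N = 5).
Gap ratios (z−y)/z: (840−200)/840 = 0.7619.
Squared: 0.5805.
Sum = 0.580499; P₂ = 0.580499 / 5 = 0.116.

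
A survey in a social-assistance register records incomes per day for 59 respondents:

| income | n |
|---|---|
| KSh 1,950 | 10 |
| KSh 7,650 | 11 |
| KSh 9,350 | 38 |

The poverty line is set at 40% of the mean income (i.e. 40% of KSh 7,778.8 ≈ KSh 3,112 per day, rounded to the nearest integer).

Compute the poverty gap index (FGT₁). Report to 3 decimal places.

Poor units: 10×KSh 1,950 (q = 10 of N = 59).
Gap ratios (z−y)/z: (3112−1950)/3112 = 0.3734 (×10).
Σ = 3.733933. Dividing by the full population N = 59 gives P₁ = 0.063.

0.063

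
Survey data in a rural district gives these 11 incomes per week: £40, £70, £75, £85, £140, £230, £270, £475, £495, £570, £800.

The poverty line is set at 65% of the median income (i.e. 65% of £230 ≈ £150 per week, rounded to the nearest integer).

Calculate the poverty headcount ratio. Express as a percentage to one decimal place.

5 of the 11 respondents have income below £150.
H = 5/11 = 45.5%.

45.5%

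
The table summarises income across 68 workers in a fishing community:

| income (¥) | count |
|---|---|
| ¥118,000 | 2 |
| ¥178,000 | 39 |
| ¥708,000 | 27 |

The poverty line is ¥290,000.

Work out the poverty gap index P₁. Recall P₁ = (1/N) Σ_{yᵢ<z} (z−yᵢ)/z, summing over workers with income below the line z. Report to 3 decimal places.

0.239

Poor units: 2×¥118,000, 39×¥178,000 (q = 41 of N = 68).
Normalized shortfalls: (290000−118000)/290000 = 0.5931 (×2); (290000−178000)/290000 = 0.3862 (×39).
Sum of shortfalls = 16.248276; P₁ averages over all N: 16.248276 / 68 = 0.239.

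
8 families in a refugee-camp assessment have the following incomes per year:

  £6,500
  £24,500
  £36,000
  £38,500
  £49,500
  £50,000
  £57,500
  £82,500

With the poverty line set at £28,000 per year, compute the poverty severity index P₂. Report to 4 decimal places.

0.0757

Below z: £6,500, £24,500 (q = 2 of N = 8).
Shortfall ratios: (28000−6500)/28000 = 0.7679; (28000−24500)/28000 = 0.1250.
Squared: 0.5896; 0.0156.
Sum = 0.605230; P₂ = 0.605230 / 8 = 0.0757.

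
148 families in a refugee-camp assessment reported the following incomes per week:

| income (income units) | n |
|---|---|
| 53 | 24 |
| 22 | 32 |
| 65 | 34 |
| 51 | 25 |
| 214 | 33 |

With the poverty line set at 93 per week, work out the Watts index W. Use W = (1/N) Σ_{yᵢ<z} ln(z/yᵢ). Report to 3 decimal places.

0.587

Poor units: 32×22, 25×51, 24×53, 34×65 (q = 115 of N = 148).
Log gaps: ln(93/22) = 1.4416 (×32); ln(93/51) = 0.6008 (×25); ln(93/53) = 0.5623 (×24); ln(93/65) = 0.3582 (×34).
W = 86.823769 / 148 = 0.587.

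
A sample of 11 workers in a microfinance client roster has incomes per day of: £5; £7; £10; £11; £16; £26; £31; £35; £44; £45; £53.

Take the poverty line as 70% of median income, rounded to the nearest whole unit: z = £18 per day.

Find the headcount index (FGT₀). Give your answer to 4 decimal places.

5 of the 11 workers have income below £18.
H = 5/11 = 0.4545.

0.4545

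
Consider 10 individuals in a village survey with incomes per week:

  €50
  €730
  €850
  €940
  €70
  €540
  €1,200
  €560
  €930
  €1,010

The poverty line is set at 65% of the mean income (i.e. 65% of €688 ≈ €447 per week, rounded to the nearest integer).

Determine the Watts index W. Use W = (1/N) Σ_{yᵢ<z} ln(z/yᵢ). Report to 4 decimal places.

0.4045

Below z: €50, €70 (q = 2 of N = 10).
Log gaps: ln(447/50) = 2.1905; ln(447/70) = 1.8541.
W = 4.044599 / 10 = 0.4045.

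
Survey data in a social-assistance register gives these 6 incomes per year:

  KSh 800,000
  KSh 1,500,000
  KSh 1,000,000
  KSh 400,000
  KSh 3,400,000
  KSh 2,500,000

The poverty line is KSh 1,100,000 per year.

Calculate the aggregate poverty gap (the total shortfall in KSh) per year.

KSh 1,100,000

Below z: KSh 400,000, KSh 800,000, KSh 1,000,000 (q = 3 of N = 6).
Individual gaps: 1100000−400000 = 700000; 1100000−800000 = 300000; 1100000−1000000 = 100000.
Aggregate gap = KSh 1,100,000.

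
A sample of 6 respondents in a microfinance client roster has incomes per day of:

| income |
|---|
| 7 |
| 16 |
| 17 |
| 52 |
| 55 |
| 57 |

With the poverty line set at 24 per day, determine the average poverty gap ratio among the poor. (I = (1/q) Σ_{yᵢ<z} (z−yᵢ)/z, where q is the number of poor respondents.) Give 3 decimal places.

0.444

Below z: 7, 16, 17 (q = 3 of N = 6).
Shortfall ratios (z−y)/z: 0.7083, 0.3333, 0.2917; sum = 1.333333.
The income-gap ratio divides by q (the poor only): 1.333333 / 3 = 0.444.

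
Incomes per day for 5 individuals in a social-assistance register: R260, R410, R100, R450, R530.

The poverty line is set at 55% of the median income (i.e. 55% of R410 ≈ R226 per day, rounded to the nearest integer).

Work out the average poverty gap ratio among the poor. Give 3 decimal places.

0.558

Incomes under z: R100 (q = 1 of N = 5).
Shortfall ratios (z−y)/z: 0.5575; sum = 0.557522.
I averages over the q = 1 poor units only: 0.557522 / 1 = 0.558.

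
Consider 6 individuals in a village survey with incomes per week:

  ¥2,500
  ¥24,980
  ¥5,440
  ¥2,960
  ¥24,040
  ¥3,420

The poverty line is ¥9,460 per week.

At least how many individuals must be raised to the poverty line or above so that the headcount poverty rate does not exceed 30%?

3

4 of the 6 individuals are poor, so H = 4/6 = 0.667.
A headcount ratio of at most 30% allows at most ⌊0.30 × 6⌋ = 1 poor individuals.
So at least 4 − 1 = 3 must be lifted.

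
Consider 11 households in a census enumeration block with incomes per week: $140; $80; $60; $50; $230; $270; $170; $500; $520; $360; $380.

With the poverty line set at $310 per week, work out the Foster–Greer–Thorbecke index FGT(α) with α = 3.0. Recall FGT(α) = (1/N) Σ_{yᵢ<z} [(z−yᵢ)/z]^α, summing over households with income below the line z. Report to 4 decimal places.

Below the line: $50, $60, $80, $140, $170, $230, $270 (q = 7 of N = 11).
Relative gaps: (310−50)/310 = 0.8387; (310−60)/310 = 0.8065; (310−80)/310 = 0.7419; (310−140)/310 = 0.5484; (310−170)/310 = 0.4516; (310−230)/310 = 0.2581; (310−270)/310 = 0.1290.
Raised to α = 3.0: 0.58998; 0.52449; 0.40841; 0.16492; 0.09211; 0.01719; 0.00215.
Sum = 1.799235; FGT(3.0) = 1.799235 / 11 = 0.1636.

0.1636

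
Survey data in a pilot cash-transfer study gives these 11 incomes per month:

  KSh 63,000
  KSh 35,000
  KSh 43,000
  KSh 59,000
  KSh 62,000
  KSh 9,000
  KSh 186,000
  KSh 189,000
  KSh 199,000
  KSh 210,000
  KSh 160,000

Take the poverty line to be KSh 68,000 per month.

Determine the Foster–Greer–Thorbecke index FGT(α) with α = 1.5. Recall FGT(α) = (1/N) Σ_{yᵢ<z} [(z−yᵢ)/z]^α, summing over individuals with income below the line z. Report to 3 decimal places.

Below the line: KSh 9,000, KSh 35,000, KSh 43,000, KSh 59,000, KSh 62,000, KSh 63,000 (q = 6 of N = 11).
Normalized shortfalls: (68000−9000)/68000 = 0.8676; (68000−35000)/68000 = 0.4853; (68000−43000)/68000 = 0.3676; (68000−59000)/68000 = 0.1324; (68000−62000)/68000 = 0.0882; (68000−63000)/68000 = 0.0735.
Raised to α = 1.5: 0.80819; 0.33807; 0.22292; 0.04815; 0.02621; 0.01994.
Sum = 1.463480; FGT(1.5) = 1.463480 / 11 = 0.133.

0.133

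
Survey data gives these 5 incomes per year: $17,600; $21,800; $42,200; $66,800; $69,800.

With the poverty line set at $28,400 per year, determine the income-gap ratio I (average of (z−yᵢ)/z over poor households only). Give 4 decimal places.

Below the line: $17,600, $21,800 (q = 2 of N = 5).
Shortfall ratios (z−y)/z: 0.3803, 0.2324; sum = 0.612676.
The income-gap ratio divides by q (the poor only): 0.612676 / 2 = 0.3063.

0.3063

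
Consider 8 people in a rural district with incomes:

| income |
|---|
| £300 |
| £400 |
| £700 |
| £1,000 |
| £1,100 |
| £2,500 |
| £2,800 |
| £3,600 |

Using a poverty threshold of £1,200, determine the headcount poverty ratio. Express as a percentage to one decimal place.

5 of the 8 people have income below £1,200.
H = 5/8 = 62.5%.

62.5%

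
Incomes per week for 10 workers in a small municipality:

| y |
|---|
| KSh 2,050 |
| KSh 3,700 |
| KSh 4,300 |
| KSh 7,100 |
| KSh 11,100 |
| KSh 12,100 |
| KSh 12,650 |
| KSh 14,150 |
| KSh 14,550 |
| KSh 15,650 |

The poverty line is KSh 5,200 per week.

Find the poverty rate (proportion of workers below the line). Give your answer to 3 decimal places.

3 of the 10 workers have income below KSh 5,200.
H = 3/10 = 0.300.

0.300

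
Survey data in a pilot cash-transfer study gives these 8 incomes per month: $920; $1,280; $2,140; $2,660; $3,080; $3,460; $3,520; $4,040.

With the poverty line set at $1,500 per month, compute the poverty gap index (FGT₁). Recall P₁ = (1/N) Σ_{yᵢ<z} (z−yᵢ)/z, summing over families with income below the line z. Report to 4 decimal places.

Below the line: $920, $1,280 (q = 2 of N = 8).
Gap ratios (z−y)/z: (1500−920)/1500 = 0.3867; (1500−1280)/1500 = 0.1467.
Σ = 0.533333. Dividing by the full population N = 8 gives P₁ = 0.0667.

0.0667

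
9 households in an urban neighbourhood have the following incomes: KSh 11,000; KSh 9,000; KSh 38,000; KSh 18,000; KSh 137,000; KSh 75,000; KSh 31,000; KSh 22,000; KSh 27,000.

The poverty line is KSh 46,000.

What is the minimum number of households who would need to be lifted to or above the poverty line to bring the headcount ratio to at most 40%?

Currently q = 7 of N = 9 are below the line (H = 0.778).
A headcount ratio of at most 40% allows at most ⌊0.40 × 9⌋ = 3 poor households.
So at least 7 − 3 = 4 must be lifted.

4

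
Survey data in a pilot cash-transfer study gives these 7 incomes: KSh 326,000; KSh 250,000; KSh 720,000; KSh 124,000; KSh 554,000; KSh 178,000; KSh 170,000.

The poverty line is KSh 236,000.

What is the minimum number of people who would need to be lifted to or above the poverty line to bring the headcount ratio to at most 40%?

3 of the 7 people are poor, so H = 3/7 = 0.429.
A headcount ratio of at most 40% allows at most ⌊0.40 × 7⌋ = 2 poor people.
So at least 3 − 2 = 1 must be lifted.

1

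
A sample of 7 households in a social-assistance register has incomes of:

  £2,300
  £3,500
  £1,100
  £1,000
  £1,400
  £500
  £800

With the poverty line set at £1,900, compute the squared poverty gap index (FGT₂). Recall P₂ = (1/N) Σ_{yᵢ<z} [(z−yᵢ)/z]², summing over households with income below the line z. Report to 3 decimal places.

Incomes under z: £500, £800, £1,000, £1,100, £1,400 (q = 5 of N = 7).
Relative gaps: (1900−500)/1900 = 0.7368; (1900−800)/1900 = 0.5789; (1900−1000)/1900 = 0.4737; (1900−1100)/1900 = 0.4211; (1900−1400)/1900 = 0.2632.
Squared: 0.5429; 0.3352; 0.2244; 0.1773; 0.0693.
Sum = 1.349030; P₂ = 1.349030 / 7 = 0.193.

0.193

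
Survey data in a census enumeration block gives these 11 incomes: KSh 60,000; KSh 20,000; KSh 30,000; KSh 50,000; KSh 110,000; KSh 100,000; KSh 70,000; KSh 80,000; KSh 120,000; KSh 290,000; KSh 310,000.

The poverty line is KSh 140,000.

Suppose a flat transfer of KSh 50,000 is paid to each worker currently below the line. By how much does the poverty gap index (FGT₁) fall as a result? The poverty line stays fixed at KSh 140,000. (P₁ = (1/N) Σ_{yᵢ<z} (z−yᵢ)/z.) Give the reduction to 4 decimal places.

0.2532

Before: below the line — KSh 20,000, KSh 30,000, KSh 50,000, KSh 60,000, KSh 70,000, KSh 80,000, KSh 100,000, KSh 110,000, KSh 120,000; poverty gap index (FGT₁) = 0.402597.
After the KSh 50,000 transfer: below the line — KSh 70,000, KSh 80,000, KSh 100,000, KSh 110,000, KSh 120,000, KSh 130,000; poverty gap index (FGT₁) = 0.149351.
Reduction = 0.402597 − 0.149351 = 0.2532.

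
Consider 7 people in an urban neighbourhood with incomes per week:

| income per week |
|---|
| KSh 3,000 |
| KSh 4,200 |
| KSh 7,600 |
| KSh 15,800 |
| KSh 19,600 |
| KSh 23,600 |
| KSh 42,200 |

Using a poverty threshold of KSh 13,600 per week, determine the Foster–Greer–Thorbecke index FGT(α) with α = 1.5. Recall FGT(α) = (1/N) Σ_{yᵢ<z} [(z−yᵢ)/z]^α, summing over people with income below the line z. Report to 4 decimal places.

0.2223

Below z: KSh 3,000, KSh 4,200, KSh 7,600 (q = 3 of N = 7).
Relative gaps: (13600−3000)/13600 = 0.7794; (13600−4200)/13600 = 0.6912; (13600−7600)/13600 = 0.4412.
Raised to α = 1.5: 0.68810; 0.57462; 0.29303.
Sum = 1.555756; FGT(1.5) = 1.555756 / 7 = 0.2223.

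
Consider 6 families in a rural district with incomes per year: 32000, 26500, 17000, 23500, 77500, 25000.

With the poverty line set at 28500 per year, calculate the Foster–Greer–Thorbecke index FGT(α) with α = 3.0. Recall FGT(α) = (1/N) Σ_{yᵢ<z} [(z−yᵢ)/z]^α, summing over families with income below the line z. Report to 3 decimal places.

0.012

Poor units: 17000, 23500, 25000, 26500 (q = 4 of N = 6).
Gap ratios (z−y)/z: (28500−17000)/28500 = 0.4035; (28500−23500)/28500 = 0.1754; (28500−25000)/28500 = 0.1228; (28500−26500)/28500 = 0.0702.
Raised to α = 3.0: 0.06570; 0.00540; 0.00185; 0.00035.
Sum = 0.073297; FGT(3.0) = 0.073297 / 6 = 0.012.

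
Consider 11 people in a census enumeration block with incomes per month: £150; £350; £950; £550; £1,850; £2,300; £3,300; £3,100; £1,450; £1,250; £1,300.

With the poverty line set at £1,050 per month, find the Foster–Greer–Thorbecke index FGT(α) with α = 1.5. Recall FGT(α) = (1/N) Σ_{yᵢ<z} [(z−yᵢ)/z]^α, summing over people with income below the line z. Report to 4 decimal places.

Below the line: £150, £350, £550, £950 (q = 4 of N = 11).
Shortfall ratios: (1050−150)/1050 = 0.8571; (1050−350)/1050 = 0.6667; (1050−550)/1050 = 0.4762; (1050−950)/1050 = 0.0952.
Raised to α = 1.5: 0.79356; 0.54433; 0.32860; 0.02939.
Sum = 1.695885; FGT(1.5) = 1.695885 / 11 = 0.1542.

0.1542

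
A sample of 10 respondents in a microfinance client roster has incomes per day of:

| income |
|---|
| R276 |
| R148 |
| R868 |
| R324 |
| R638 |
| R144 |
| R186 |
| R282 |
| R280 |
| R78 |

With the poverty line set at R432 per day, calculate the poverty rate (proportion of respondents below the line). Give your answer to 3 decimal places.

8 of the 10 respondents have income below R432.
H = 8/10 = 0.800.

0.800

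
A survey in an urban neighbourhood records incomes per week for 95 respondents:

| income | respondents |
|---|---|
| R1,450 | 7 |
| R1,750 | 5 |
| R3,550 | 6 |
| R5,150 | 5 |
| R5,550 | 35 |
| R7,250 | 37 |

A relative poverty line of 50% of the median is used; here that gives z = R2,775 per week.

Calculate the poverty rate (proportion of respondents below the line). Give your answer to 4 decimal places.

0.1263

12 of the 95 respondents have income below R2,775.
H = 12/95 = 0.1263.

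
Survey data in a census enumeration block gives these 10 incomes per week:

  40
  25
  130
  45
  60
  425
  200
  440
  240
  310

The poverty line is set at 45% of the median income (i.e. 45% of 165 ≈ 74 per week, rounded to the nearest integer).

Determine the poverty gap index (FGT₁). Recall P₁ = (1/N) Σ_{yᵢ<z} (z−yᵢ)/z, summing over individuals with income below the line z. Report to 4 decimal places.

0.1703

Below the line: 25, 40, 45, 60 (q = 4 of N = 10).
Gap ratios (z−y)/z: (74−25)/74 = 0.6622; (74−40)/74 = 0.4595; (74−45)/74 = 0.3919; (74−60)/74 = 0.1892.
Σ = 1.702703. Dividing by the full population N = 10 gives P₁ = 0.1703.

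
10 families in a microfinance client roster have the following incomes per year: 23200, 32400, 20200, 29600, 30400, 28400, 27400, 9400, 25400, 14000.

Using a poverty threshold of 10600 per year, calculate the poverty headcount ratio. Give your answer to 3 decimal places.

1 of the 10 families have income below 10600.
H = 1/10 = 0.100.

0.100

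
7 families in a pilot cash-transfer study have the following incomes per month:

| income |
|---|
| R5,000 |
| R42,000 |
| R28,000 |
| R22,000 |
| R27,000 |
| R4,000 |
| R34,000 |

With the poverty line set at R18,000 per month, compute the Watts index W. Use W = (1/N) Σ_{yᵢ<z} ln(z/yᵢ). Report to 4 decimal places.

Incomes under z: R4,000, R5,000 (q = 2 of N = 7).
Log shortfalls: ln(18000/4000) = 1.5041; ln(18000/5000) = 1.2809.
W = 2.785011 / 7 = 0.3979.

0.3979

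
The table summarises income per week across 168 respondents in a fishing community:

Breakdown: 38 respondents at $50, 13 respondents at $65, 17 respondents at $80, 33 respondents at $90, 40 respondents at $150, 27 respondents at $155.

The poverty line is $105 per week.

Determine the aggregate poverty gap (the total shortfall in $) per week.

$3,530

Below z: 38×$50, 13×$65, 17×$80, 33×$90 (q = 101 of N = 168).
Individual gaps: 38×(105−50) = 2090; 13×(105−65) = 520; 17×(105−80) = 425; 33×(105−90) = 495.
Aggregate gap = $3,530.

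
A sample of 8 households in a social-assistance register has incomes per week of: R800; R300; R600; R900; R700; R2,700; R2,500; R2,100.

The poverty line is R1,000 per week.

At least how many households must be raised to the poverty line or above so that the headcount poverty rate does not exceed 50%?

Currently q = 5 of N = 8 are below the line (H = 0.625).
A headcount ratio of at most 50% allows at most ⌊0.50 × 8⌋ = 4 poor households.
So at least 5 − 4 = 1 must be lifted.

1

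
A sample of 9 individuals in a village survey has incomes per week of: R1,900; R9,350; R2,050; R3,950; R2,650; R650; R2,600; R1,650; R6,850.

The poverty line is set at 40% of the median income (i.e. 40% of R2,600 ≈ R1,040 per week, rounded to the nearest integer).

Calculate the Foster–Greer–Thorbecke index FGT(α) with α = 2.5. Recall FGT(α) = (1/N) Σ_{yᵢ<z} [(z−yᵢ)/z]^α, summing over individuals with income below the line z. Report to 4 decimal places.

0.0096

Incomes under z: R650 (q = 1 of N = 9).
Shortfall ratios: (1040−650)/1040 = 0.3750.
Raised to α = 2.5: 0.08611.
Sum = 0.086115; FGT(2.5) = 0.086115 / 9 = 0.0096.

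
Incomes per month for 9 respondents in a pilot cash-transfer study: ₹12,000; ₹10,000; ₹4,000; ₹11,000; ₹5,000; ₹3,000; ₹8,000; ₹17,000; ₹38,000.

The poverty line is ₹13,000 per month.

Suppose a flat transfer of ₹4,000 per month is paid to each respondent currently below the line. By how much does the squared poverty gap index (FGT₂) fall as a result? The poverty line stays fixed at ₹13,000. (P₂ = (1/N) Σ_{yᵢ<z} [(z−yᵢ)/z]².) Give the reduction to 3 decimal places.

Before: below the line — ₹3,000, ₹4,000, ₹5,000, ₹8,000, ₹10,000, ₹11,000, ₹12,000; squared poverty gap index (FGT₂) = 0.18672.
After the ₹4,000 transfer: below the line — ₹7,000, ₹8,000, ₹9,000, ₹12,000; squared poverty gap index (FGT₂) = 0.05128.
Reduction = 0.18672 − 0.05128 = 0.135.

0.135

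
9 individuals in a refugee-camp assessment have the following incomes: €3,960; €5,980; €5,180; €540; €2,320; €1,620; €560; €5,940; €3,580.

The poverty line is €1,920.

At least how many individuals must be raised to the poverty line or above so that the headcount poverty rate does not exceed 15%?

2

Currently q = 3 of N = 9 are below the line (H = 0.333).
A headcount ratio of at most 15% allows at most ⌊0.15 × 9⌋ = 1 poor individuals.
So at least 3 − 1 = 2 must be lifted.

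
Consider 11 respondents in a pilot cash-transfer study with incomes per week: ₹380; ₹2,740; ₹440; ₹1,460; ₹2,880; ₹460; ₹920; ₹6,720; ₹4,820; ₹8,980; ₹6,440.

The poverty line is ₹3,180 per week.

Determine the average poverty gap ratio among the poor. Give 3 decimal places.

Below z: ₹380, ₹440, ₹460, ₹920, ₹1,460, ₹2,740, ₹2,880 (q = 7 of N = 11).
Relative gaps: 0.8805, 0.8616, 0.8553, 0.7107, 0.5409, 0.1384, 0.0943; sum = 4.081761.
The income-gap ratio divides by q (the poor only): 4.081761 / 7 = 0.583.

0.583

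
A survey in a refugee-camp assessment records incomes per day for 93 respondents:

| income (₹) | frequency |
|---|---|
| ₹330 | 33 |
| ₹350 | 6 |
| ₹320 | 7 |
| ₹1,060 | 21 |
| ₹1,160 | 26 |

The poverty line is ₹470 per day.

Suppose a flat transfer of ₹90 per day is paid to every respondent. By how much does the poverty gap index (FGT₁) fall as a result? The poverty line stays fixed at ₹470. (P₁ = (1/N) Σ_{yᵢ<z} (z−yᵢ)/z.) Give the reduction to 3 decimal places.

0.095

Before: below the line — 7×₹320, 33×₹330, 6×₹350; poverty gap index (FGT₁) = 0.14619.
After the ₹90 transfer: below the line — 7×₹410, 33×₹420, 6×₹440; poverty gap index (FGT₁) = 0.05148.
Reduction = 0.14619 − 0.05148 = 0.095.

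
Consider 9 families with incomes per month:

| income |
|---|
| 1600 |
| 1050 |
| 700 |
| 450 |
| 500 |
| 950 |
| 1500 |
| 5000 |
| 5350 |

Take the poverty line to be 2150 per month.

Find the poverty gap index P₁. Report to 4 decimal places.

0.4289

Below z: 450, 500, 700, 950, 1050, 1500, 1600 (q = 7 of N = 9).
Relative gaps: (2150−450)/2150 = 0.7907; (2150−500)/2150 = 0.7674; (2150−700)/2150 = 0.6744; (2150−950)/2150 = 0.5581; (2150−1050)/2150 = 0.5116; (2150−1500)/2150 = 0.3023; (2150−1600)/2150 = 0.2558.
Sum of shortfalls = 3.860465; P₁ averages over all N: 3.860465 / 9 = 0.4289.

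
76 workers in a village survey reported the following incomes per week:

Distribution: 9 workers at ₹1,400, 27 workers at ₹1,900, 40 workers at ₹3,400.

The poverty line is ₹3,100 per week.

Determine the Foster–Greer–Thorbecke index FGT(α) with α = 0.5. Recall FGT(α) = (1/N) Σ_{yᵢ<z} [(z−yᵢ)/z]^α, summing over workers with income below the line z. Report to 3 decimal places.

0.309

Below the line: 9×₹1,400, 27×₹1,900 (q = 36 of N = 76).
Shortfall ratios: (3100−1400)/3100 = 0.5484 (×9); (3100−1900)/3100 = 0.3871 (×27).
Raised to α = 0.5: 0.74053 (×9); 0.62217 (×27).
Sum = 23.463402; FGT(0.5) = 23.463402 / 76 = 0.309.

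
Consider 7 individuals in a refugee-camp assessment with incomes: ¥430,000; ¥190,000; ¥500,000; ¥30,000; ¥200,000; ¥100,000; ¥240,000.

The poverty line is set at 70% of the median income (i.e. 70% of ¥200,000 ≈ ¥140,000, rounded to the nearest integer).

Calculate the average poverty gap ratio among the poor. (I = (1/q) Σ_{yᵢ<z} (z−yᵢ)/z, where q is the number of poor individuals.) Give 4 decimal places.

Below the line: ¥30,000, ¥100,000 (q = 2 of N = 7).
Shortfall ratios (z−y)/z: 0.7857, 0.2857; sum = 1.071429.
The income-gap ratio divides by q (the poor only): 1.071429 / 2 = 0.5357.

0.5357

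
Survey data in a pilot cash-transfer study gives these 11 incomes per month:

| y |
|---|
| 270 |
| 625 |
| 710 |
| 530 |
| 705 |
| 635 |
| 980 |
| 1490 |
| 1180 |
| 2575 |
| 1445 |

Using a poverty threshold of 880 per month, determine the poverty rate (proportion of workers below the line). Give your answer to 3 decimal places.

0.545

6 of the 11 workers have income below 880.
H = 6/11 = 0.545.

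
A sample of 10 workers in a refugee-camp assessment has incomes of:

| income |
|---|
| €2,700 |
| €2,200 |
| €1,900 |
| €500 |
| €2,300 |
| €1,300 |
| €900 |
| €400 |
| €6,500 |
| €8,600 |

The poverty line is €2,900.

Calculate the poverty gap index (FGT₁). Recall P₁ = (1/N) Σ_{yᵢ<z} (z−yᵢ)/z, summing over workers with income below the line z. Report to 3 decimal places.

0.379

Below the line: €400, €500, €900, €1,300, €1,900, €2,200, €2,300, €2,700 (q = 8 of N = 10).
Relative gaps: (2900−400)/2900 = 0.8621; (2900−500)/2900 = 0.8276; (2900−900)/2900 = 0.6897; (2900−1300)/2900 = 0.5517; (2900−1900)/2900 = 0.3448; (2900−2200)/2900 = 0.2414; (2900−2300)/2900 = 0.2069; (2900−2700)/2900 = 0.0690.
Sum of shortfalls = 3.793103; P₁ averages over all N: 3.793103 / 10 = 0.379.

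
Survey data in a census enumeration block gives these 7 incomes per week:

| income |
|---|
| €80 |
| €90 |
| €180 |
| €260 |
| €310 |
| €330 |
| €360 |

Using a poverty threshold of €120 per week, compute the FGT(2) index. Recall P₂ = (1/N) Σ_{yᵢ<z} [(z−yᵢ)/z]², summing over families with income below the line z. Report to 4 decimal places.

Incomes under z: €80, €90 (q = 2 of N = 7).
Relative gaps: (120−80)/120 = 0.3333; (120−90)/120 = 0.2500.
Squared: 0.1111; 0.0625.
Sum = 0.173611; P₂ = 0.173611 / 7 = 0.0248.

0.0248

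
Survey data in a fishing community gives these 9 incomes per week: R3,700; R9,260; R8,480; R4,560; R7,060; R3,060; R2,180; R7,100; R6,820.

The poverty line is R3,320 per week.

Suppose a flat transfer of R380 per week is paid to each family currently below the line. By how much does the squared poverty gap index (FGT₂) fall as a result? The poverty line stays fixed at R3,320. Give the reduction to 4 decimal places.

Before: below the line — R2,180, R3,060; squared poverty gap index (FGT₂) = 0.013782.
After the R380 transfer: below the line — R2,560; squared poverty gap index (FGT₂) = 0.005822.
Reduction = 0.013782 − 0.005822 = 0.0080.

0.0080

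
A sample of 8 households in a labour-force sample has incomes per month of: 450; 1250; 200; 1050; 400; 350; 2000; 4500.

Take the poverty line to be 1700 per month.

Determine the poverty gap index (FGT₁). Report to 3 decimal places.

Below z: 200, 350, 400, 450, 1050, 1250 (q = 6 of N = 8).
Gap ratios (z−y)/z: (1700−200)/1700 = 0.8824; (1700−350)/1700 = 0.7941; (1700−400)/1700 = 0.7647; (1700−450)/1700 = 0.7353; (1700−1050)/1700 = 0.3824; (1700−1250)/1700 = 0.2647.
Σ = 3.823529. Dividing by the full population N = 8 gives P₁ = 0.478.

0.478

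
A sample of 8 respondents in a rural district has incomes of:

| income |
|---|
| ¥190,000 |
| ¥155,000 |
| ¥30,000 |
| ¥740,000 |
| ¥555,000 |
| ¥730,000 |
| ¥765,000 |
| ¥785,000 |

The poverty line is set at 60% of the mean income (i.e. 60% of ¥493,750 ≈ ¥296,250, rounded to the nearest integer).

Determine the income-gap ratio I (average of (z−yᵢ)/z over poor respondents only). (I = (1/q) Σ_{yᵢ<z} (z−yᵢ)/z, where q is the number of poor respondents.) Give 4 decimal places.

0.5781

Poor units: ¥30,000, ¥155,000, ¥190,000 (q = 3 of N = 8).
Shortfall ratios (z−y)/z: 0.8987, 0.4768, 0.3586; sum = 1.734177.
I averages over the q = 3 poor units only: 1.734177 / 3 = 0.5781.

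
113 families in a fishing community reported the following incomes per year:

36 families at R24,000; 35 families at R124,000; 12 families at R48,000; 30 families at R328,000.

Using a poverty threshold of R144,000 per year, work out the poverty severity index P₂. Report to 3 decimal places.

Below the line: 36×R24,000, 12×R48,000, 35×R124,000 (q = 83 of N = 113).
Gap ratios (z−y)/z: (144000−24000)/144000 = 0.8333 (×36); (144000−48000)/144000 = 0.6667 (×12); (144000−124000)/144000 = 0.1389 (×35).
Squared: 0.6944 (×36); 0.4444 (×12); 0.0193 (×35).
Sum = 31.008488; P₂ = 31.008488 / 113 = 0.274.

0.274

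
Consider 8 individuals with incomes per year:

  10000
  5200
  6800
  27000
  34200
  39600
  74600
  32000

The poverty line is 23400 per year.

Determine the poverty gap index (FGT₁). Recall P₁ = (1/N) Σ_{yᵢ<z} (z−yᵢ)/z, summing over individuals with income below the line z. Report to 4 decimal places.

Below z: 5200, 6800, 10000 (q = 3 of N = 8).
Relative gaps: (23400−5200)/23400 = 0.7778; (23400−6800)/23400 = 0.7094; (23400−10000)/23400 = 0.5726.
Σ = 2.059829. Dividing by the full population N = 8 gives P₁ = 0.2575.

0.2575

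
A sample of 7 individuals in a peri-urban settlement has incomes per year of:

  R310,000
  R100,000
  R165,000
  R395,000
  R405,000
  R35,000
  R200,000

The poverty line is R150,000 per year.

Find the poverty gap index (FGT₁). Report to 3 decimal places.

Poor units: R35,000, R100,000 (q = 2 of N = 7).
Gap ratios (z−y)/z: (150000−35000)/150000 = 0.7667; (150000−100000)/150000 = 0.3333.
Σ = 1.100000. Dividing by the full population N = 7 gives P₁ = 0.157.

0.157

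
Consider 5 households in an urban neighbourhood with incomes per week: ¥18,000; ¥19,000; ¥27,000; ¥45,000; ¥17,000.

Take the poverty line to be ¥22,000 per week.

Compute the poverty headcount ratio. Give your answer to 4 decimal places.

3 of the 5 households have income below ¥22,000.
H = 3/5 = 0.6000.

0.6000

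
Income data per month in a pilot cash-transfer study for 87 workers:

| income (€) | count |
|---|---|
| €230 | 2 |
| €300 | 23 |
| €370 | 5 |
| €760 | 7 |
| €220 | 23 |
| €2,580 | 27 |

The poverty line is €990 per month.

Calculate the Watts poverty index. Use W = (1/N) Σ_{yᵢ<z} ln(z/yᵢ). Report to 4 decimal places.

Incomes under z: 23×€220, 2×€230, 23×€300, 5×€370, 7×€760 (q = 60 of N = 87).
Log gaps: ln(990/220) = 1.5041 (×23); ln(990/230) = 1.4596 (×2); ln(990/300) = 1.1939 (×23); ln(990/370) = 0.9842 (×5); ln(990/760) = 0.2644 (×7).
W = 71.744963 / 87 = 0.8247.

0.8247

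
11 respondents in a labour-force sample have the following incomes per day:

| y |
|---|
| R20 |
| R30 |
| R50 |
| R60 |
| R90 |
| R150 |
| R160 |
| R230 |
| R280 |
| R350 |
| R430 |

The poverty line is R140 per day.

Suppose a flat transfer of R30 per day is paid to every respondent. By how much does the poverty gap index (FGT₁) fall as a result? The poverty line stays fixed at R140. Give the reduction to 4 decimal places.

Before: below the line — R20, R30, R50, R60, R90; poverty gap index (FGT₁) = 0.292208.
After the R30 transfer: below the line — R50, R60, R80, R90, R120; poverty gap index (FGT₁) = 0.194805.
Reduction = 0.292208 − 0.194805 = 0.0974.

0.0974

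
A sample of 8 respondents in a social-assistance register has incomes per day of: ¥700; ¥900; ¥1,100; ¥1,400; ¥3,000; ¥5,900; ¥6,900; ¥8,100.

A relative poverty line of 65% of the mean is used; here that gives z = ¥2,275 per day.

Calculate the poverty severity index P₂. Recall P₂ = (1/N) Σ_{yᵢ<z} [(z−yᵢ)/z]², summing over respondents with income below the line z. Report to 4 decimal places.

Below the line: ¥700, ¥900, ¥1,100, ¥1,400 (q = 4 of N = 8).
Shortfall ratios: (2275−700)/2275 = 0.6923; (2275−900)/2275 = 0.6044; (2275−1100)/2275 = 0.5165; (2275−1400)/2275 = 0.3846.
Squared: 0.4793; 0.3653; 0.2668; 0.1479.
Sum = 1.259268; P₂ = 1.259268 / 8 = 0.1574.

0.1574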